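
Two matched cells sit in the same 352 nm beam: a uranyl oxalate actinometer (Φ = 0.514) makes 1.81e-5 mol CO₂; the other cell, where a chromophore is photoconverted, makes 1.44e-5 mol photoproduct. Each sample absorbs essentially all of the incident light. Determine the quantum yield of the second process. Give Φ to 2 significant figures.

Φ = 0.41

Photons absorbed by the actinometer: 1.81e-5 / 0.514 = 3.521e-5 mol.
Φ(unknown) = 1.44e-5 / 3.521e-5 = 0.41.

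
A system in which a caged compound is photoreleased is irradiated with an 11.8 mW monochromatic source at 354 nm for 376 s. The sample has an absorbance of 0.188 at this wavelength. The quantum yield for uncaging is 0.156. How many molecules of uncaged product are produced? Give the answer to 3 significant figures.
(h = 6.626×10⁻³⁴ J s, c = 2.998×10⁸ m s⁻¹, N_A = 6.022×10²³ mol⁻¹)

4.33×10¹⁷ molecules

Photon energy at 354 nm: hc/λ = (6.626×10⁻³⁴)(2.998×10⁸)/(354×10⁻⁹) = 5.612×10⁻¹⁹ J.
Energy delivered: (11.8 mW)(376 s) = 4.437 J.
Photons incident: 4.437 / 5.612×10⁻¹⁹ = 7.906×10¹⁸, i.e. 7.906×10¹⁸/6.022×10²³ = 1.313×10⁻⁵ mol.
Fraction absorbed: 1 − 10^(−0.188) = 0.3514.
Photons absorbed: 0.3514 × 1.313×10⁻⁵ = 4.614×10⁻⁶ mol.
Product: Φ × n_abs = 0.156 × 4.614×10⁻⁶ = 7.198×10⁻⁷ mol.
As a count: 7.198×10⁻⁷ × 6.022×10²³ = 4.33×10¹⁷.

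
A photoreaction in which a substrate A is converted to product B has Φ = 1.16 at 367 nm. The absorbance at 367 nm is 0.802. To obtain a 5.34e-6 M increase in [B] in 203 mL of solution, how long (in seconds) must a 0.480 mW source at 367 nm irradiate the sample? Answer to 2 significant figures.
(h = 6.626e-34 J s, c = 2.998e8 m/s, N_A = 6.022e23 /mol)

t ≈ 750 s

Product: (5.34e-6 M)(0.203 L) = 1.084e-6 mol.
Photons that must be absorbed: 1.084e-6 / 1.16 = 9.345e-7 mol.
Fraction absorbed: 1 − 10^(−0.802) = 0.8422.
Incident photons needed: 9.345e-7 / 0.8422 = 1.110e-6 mol.
Photon energy: hc/λ = 5.413e-19 J; per mole, 3.260e5 J mol⁻¹.
Energy required: 1.110e-6 × 3.260e5 = 0.3619 J.
Time: 0.3619 J / 0.00048 W = 750 s.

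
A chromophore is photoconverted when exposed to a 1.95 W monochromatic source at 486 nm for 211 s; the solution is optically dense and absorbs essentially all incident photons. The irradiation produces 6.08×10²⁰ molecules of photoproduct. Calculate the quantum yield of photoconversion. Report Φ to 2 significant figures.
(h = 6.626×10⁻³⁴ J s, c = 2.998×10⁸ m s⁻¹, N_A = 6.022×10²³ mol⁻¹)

Φ = 0.60

Product: 6.08×10²⁰ / 6.022×10²³ = 0.001010 mol.
Photon energy at 486 nm: hc/λ = (6.626×10⁻³⁴)(2.998×10⁸)/(486×10⁻⁹) = 4.087×10⁻¹⁹ J.
Energy delivered: (1.95 W)(211 s) = 411.5 J.
Photons incident: 411.5 / 4.087×10⁻¹⁹ = 1.007×10²¹, i.e. 1.007×10²¹/6.022×10²³ = 0.001672 mol.
Φ = 0.001010 mol / 0.001672 mol photons = 0.60.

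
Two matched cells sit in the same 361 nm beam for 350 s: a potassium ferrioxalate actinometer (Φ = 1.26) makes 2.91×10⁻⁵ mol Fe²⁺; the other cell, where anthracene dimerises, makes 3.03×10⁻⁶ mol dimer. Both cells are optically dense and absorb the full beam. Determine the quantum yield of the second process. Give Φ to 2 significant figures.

Φ = 0.13

Photons absorbed by the actinometer: 2.91×10⁻⁵ / 1.26 = 2.310×10⁻⁵ mol.
Φ(unknown) = 3.03×10⁻⁶ / 2.310×10⁻⁵ = 0.13.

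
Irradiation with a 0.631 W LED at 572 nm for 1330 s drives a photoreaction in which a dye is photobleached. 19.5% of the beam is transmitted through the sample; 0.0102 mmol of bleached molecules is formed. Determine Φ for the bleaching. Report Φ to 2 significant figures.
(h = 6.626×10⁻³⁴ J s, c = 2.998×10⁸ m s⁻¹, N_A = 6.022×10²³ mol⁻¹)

Product: 0.0102 mmol = 1.02×10⁻⁵ mol.
Photon energy at 572 nm: hc/λ = (6.626×10⁻³⁴)(2.998×10⁸)/(572×10⁻⁹) = 3.473×10⁻¹⁹ J.
Energy delivered: (0.631 W)(1330 s) = 839.2 J.
Photons incident: 839.2 / 3.473×10⁻¹⁹ = 2.416×10²¹, i.e. 2.416×10²¹/6.022×10²³ = 0.004012 mol.
Fraction absorbed: 1 − 19.5/100 = 0.8050.
Photons absorbed: 0.8050 × 0.004012 = 0.003230 mol.
Φ = 1.02×10⁻⁵ mol / 0.003230 mol photons = 0.0032.

Φ = 0.0032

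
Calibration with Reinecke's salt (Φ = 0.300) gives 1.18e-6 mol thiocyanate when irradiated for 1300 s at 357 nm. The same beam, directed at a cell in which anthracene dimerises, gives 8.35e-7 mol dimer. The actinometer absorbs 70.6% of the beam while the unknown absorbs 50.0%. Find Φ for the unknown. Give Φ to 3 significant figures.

Φ = 0.300

Photons absorbed by the actinometer: 1.18e-6 / 0.300 = 3.933e-6 mol.
Incident flux: 3.933e-6 / 0.706 = 5.571e-6 einstein.
Absorbed by unknown: 0.500 × 5.571e-6 = 2.786e-6 mol.
Φ(unknown) = 8.35e-7 / 2.786e-6 = 0.300.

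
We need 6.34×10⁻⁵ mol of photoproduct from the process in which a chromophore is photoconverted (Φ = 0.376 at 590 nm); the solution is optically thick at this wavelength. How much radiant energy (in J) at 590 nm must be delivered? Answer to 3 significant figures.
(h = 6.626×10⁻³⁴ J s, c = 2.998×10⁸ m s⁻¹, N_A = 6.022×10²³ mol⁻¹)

34.2 J

Photons that must be absorbed: 6.34×10⁻⁵ / 0.376 = 1.686×10⁻⁴ mol.
Photon energy: hc/λ = 3.367×10⁻¹⁹ J; per mole, 2.028×10⁵ J mol⁻¹.
Energy required: 1.686×10⁻⁴ × 2.028×10⁵ = 34.2 J.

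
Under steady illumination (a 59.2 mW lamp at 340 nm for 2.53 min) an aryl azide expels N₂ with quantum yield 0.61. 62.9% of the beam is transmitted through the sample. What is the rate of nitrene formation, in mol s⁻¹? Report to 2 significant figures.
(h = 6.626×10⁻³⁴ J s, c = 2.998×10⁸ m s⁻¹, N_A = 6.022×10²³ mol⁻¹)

3.8×10⁻⁸ mol s⁻¹

Photon energy at 340 nm: hc/λ = (6.626×10⁻³⁴)(2.998×10⁸)/(340×10⁻⁹) = 5.843×10⁻¹⁹ J.
Energy delivered: (59.2 mW)(151.8 s) = 8.987 J.
Photons incident: 8.987 / 5.843×10⁻¹⁹ = 1.538×10¹⁹, i.e. 1.538×10¹⁹/6.022×10²³ = 2.554×10⁻⁵ mol.
Fraction absorbed: 1 − 62.9/100 = 0.3710.
Photons absorbed: 0.3710 × 2.554×10⁻⁵ = 9.475×10⁻⁶ mol.
Product formed: 0.61 × 9.475×10⁻⁶ = 5.780×10⁻⁶ mol.
Rate: 5.780×10⁻⁶ / 151.8 s = 3.8×10⁻⁸ mol s⁻¹.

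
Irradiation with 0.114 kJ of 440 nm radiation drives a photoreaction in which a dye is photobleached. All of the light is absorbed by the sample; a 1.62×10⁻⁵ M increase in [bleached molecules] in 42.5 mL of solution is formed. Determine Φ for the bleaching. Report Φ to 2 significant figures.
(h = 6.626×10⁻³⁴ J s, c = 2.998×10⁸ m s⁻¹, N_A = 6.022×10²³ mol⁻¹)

Φ = 0.0016

Product: (1.62×10⁻⁵ M)(0.0425 L) = 6.885×10⁻⁷ mol.
Photon energy at 440 nm: hc/λ = (6.626×10⁻³⁴)(2.998×10⁸)/(440×10⁻⁹) = 4.515×10⁻¹⁹ J.
Incident energy: 0.114 kJ = 114 J.
Photons incident: 114 / 4.515×10⁻¹⁹ = 2.525×10²⁰, i.e. 2.525×10²⁰/6.022×10²³ = 4.193×10⁻⁴ mol.
Φ = 6.885×10⁻⁷ mol / 4.193×10⁻⁴ mol photons = 0.0016.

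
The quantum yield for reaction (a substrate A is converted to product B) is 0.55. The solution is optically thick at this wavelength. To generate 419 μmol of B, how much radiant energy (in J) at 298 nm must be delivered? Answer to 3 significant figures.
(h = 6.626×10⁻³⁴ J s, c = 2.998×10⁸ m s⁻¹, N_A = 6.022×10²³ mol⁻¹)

306 J

Product: 419 μmol = 4.19×10⁻⁴ mol.
Photons that must be absorbed: 4.19×10⁻⁴ / 0.55 = 7.618×10⁻⁴ mol.
Photon energy: hc/λ = 6.666×10⁻¹⁹ J; per mole, 4.014×10⁵ J mol⁻¹.
Energy required: 7.618×10⁻⁴ × 4.014×10⁵ = 306 J.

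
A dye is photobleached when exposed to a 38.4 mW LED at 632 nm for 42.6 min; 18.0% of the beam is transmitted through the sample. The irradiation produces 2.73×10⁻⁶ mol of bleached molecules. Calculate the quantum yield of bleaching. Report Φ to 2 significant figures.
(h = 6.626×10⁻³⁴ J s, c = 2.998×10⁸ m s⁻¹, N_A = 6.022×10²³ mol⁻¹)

Φ = 0.0064

Photon energy at 632 nm: hc/λ = (6.626×10⁻³⁴)(2.998×10⁸)/(632×10⁻⁹) = 3.143×10⁻¹⁹ J.
Energy delivered: (38.4 mW)(2556 s) = 98.15 J.
Photons incident: 98.15 / 3.143×10⁻¹⁹ = 3.123×10²⁰, i.e. 3.123×10²⁰/6.022×10²³ = 5.186×10⁻⁴ mol.
Fraction absorbed: 1 − 18.0/100 = 0.8200.
Photons absorbed: 0.8200 × 5.186×10⁻⁴ = 4.253×10⁻⁴ mol.
Φ = 2.73×10⁻⁶ mol / 4.253×10⁻⁴ mol photons = 0.0064.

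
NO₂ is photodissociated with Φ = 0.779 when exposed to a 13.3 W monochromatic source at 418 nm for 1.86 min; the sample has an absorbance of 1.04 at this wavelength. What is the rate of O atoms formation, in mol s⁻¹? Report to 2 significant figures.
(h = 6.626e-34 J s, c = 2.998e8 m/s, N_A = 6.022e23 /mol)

Photon energy at 418 nm: hc/λ = (6.626e-34)(2.998e8)/(418e-9) = 4.752e-19 J.
Energy delivered: (13.3 W)(111.6 s) = 1484 J.
Photons incident: 1484 / 4.752e-19 = 3.123e21, i.e. 3.123e21/6.022e23 = 0.005186 mol.
Fraction absorbed: 1 − 10^(−1.04) = 0.9088.
Photons absorbed: 0.9088 × 0.005186 = 0.004713 mol.
Product formed: 0.779 × 0.004713 = 0.003671 mol.
Rate: 0.003671 / 111.6 s = 3.3e-5 mol s⁻¹.

3.3e-5 mol s⁻¹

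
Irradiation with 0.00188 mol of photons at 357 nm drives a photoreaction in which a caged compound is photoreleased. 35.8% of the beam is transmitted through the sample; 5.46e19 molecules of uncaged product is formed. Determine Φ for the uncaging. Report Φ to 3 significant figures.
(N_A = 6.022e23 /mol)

Product: 5.46e19 / 6.022e23 = 9.067e-5 mol.
Fraction absorbed: 1 − 35.8/100 = 0.6420.
Photons absorbed: 0.6420 × 0.00188 = 0.001207 mol.
Φ = 9.067e-5 mol / 0.001207 mol photons = 0.0751.

Φ = 0.0751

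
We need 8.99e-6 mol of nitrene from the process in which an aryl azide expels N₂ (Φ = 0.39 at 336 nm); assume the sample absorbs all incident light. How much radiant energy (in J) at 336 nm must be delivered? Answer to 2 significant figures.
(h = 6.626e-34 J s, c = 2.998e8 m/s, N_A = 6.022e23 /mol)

Photons that must be absorbed: 8.99e-6 / 0.39 = 2.305e-5 mol.
Photon energy: hc/λ = 5.912e-19 J; per mole, 3.560e5 J mol⁻¹.
Energy required: 2.305e-5 × 3.560e5 = 8.2 J.

8.2 J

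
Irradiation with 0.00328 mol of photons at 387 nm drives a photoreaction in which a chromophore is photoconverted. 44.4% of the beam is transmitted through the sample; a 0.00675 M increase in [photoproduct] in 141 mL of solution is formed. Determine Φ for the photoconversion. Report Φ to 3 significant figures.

Φ = 0.522

Product: (0.00675 M)(0.141 L) = 9.517e-4 mol.
Fraction absorbed: 1 − 44.4/100 = 0.5560.
Photons absorbed: 0.5560 × 0.00328 = 0.001824 mol.
Φ = 9.517e-4 mol / 0.001824 mol photons = 0.522.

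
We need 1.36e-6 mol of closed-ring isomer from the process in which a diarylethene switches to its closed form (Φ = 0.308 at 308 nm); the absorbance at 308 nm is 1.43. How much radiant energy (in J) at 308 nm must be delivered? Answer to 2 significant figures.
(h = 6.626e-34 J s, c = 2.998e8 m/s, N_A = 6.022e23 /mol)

Photons that must be absorbed: 1.36e-6 / 0.308 = 4.416e-6 mol.
Fraction absorbed: 1 − 10^(−1.43) = 0.9628.
Incident photons needed: 4.416e-6 / 0.9628 = 4.587e-6 mol.
Photon energy: hc/λ = 6.450e-19 J; per mole, 3.884e5 J mol⁻¹.
Energy required: 4.587e-6 × 3.884e5 = 1.8 J.

1.8 J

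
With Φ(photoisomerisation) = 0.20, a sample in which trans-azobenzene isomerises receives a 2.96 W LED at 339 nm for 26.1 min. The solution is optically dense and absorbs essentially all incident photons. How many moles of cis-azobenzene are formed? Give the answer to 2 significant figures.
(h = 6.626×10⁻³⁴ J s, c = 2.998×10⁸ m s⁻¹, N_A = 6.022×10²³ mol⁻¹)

0.0026 mol

Photon energy at 339 nm: hc/λ = (6.626×10⁻³⁴)(2.998×10⁸)/(339×10⁻⁹) = 5.860×10⁻¹⁹ J.
Energy delivered: (2.96 W)(1566 s) = 4635 J.
Photons incident: 4635 / 5.860×10⁻¹⁹ = 7.910×10²¹, i.e. 7.910×10²¹/6.022×10²³ = 0.01314 mol.
Product: Φ × n_abs = 0.20 × 0.01314 = 0.002628 mol.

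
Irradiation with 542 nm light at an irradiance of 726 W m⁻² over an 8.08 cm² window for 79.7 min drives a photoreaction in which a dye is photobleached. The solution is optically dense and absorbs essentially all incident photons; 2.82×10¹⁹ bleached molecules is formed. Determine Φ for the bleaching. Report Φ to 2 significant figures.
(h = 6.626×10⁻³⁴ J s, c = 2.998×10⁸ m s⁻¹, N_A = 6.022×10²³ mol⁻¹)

Product: 2.82×10¹⁹ / 6.022×10²³ = 4.683×10⁻⁵ mol.
Photon energy at 542 nm: hc/λ = (6.626×10⁻³⁴)(2.998×10⁸)/(542×10⁻⁹) = 3.665×10⁻¹⁹ J.
Energy delivered: (726 W m⁻²)(8.08×10⁻⁴ m²)(4782 s) = 2805 J.
Photons incident: 2805 / 3.665×10⁻¹⁹ = 7.653×10²¹, i.e. 7.653×10²¹/6.022×10²³ = 0.01271 mol.
Φ = 4.683×10⁻⁵ mol / 0.01271 mol photons = 0.0037.

Φ = 0.0037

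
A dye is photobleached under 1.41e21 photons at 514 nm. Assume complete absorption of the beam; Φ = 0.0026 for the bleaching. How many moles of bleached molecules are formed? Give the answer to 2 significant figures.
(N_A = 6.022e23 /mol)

Moles of photons: 1.41e21 / 6.022e23 = 0.002341 mol.
Product: Φ × n_abs = 0.0026 × 0.002341 = 6.087e-6 mol.

6.1e-6 mol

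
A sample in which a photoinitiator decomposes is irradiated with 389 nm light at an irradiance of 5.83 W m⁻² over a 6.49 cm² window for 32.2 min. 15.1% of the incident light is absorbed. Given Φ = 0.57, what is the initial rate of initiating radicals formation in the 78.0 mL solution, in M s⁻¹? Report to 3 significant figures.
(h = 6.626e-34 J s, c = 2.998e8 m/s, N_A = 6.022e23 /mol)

1.36e-8 M s⁻¹

Photon energy at 389 nm: hc/λ = (6.626e-34)(2.998e8)/(389e-9) = 5.107e-19 J.
Energy delivered: (5.83 W m⁻²)(6.49e-4 m²)(1932 s) = 7.310 J.
Photons incident: 7.310 / 5.107e-19 = 1.431e19, i.e. 1.431e19/6.022e23 = 2.376e-5 mol.
Photons absorbed: 0.151 × 2.376e-5 = 3.588e-6 mol.
Product formed: 0.57 × 3.588e-6 = 2.045e-6 mol.
Rate: 2.045e-6 mol / (1932 s × 0.078 L) = 1.36e-8 M s⁻¹.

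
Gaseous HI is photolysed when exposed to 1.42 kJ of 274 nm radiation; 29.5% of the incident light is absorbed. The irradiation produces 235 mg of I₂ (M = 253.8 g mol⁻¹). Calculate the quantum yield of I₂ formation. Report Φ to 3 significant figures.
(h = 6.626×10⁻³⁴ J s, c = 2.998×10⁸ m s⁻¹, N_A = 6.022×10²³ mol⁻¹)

Φ = 0.965

Product: 235 mg / 253.8 g mol⁻¹ = 9.259×10⁻⁴ mol.
Photon energy at 274 nm: hc/λ = (6.626×10⁻³⁴)(2.998×10⁸)/(274×10⁻⁹) = 7.250×10⁻¹⁹ J.
Incident energy: 1.42 kJ = 1420 J.
Photons incident: 1420 / 7.250×10⁻¹⁹ = 1.959×10²¹, i.e. 1.959×10²¹/6.022×10²³ = 0.003253 mol.
Photons absorbed: 0.295 × 0.003253 = 9.596×10⁻⁴ mol.
Φ = 9.259×10⁻⁴ mol / 9.596×10⁻⁴ mol photons = 0.965.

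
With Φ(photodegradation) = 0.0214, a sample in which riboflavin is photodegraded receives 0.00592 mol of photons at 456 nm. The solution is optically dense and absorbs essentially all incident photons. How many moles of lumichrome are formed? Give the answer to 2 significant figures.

1.3e-4 mol

Product: Φ × n_abs = 0.0214 × 0.00592 = 1.267e-4 mol.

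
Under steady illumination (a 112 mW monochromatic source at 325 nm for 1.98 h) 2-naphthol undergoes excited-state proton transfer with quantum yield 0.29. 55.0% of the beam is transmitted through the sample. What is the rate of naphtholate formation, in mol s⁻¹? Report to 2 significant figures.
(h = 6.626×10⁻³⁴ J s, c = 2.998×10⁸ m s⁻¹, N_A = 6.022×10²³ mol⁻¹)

Photon energy at 325 nm: hc/λ = (6.626×10⁻³⁴)(2.998×10⁸)/(325×10⁻⁹) = 6.112×10⁻¹⁹ J.
Energy delivered: (112 mW)(7128 s) = 798.3 J.
Photons incident: 798.3 / 6.112×10⁻¹⁹ = 1.306×10²¹, i.e. 1.306×10²¹/6.022×10²³ = 0.002169 mol.
Fraction absorbed: 1 − 55.0/100 = 0.4500.
Photons absorbed: 0.4500 × 0.002169 = 9.761×10⁻⁴ mol.
Product formed: 0.29 × 9.761×10⁻⁴ = 2.831×10⁻⁴ mol.
Rate: 2.831×10⁻⁴ / 7128 s = 4.0×10⁻⁸ mol s⁻¹.

4.0×10⁻⁸ mol s⁻¹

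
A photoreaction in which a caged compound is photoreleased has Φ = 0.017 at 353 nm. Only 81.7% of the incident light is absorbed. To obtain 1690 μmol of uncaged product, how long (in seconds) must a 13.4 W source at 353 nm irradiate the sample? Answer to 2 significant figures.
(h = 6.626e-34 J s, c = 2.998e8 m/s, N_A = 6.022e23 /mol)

t ≈ 3100 s

Product: 1690 μmol = 0.00169 mol.
Photons that must be absorbed: 0.00169 / 0.017 = 0.09941 mol.
Incident photons needed: 0.09941 / 0.817 = 0.1217 mol.
Photon energy: hc/λ = 5.627e-19 J; per mole, 3.389e5 J mol⁻¹.
Energy required: 0.1217 × 3.389e5 = 4.124e4 J.
Time: 4.124e4 J / 13.4 W = 3100 s.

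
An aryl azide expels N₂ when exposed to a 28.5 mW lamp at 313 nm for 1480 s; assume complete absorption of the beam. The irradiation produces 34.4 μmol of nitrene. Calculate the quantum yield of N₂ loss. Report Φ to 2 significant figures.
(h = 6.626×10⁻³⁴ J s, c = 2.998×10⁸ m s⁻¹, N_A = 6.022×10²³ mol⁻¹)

Φ = 0.31

Product: 34.4 μmol = 3.44×10⁻⁵ mol.
Photon energy at 313 nm: hc/λ = (6.626×10⁻³⁴)(2.998×10⁸)/(313×10⁻⁹) = 6.347×10⁻¹⁹ J.
Energy delivered: (28.5 mW)(1480 s) = 42.18 J.
Photons incident: 42.18 / 6.347×10⁻¹⁹ = 6.646×10¹⁹, i.e. 6.646×10¹⁹/6.022×10²³ = 1.104×10⁻⁴ mol.
Φ = 3.44×10⁻⁵ mol / 1.104×10⁻⁴ mol photons = 0.31.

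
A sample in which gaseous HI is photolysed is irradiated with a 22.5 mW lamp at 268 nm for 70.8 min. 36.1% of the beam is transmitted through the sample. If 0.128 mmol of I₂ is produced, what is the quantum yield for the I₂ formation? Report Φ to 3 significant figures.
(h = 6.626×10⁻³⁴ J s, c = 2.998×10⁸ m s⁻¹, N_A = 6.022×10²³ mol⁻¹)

Product: 0.128 mmol = 1.28×10⁻⁴ mol.
Photon energy at 268 nm: hc/λ = (6.626×10⁻³⁴)(2.998×10⁸)/(268×10⁻⁹) = 7.412×10⁻¹⁹ J.
Energy delivered: (22.5 mW)(4248 s) = 95.58 J.
Photons incident: 95.58 / 7.412×10⁻¹⁹ = 1.290×10²⁰, i.e. 1.290×10²⁰/6.022×10²³ = 2.142×10⁻⁴ mol.
Fraction absorbed: 1 − 36.1/100 = 0.6390.
Photons absorbed: 0.6390 × 2.142×10⁻⁴ = 1.369×10⁻⁴ mol.
Φ = 1.28×10⁻⁴ mol / 1.369×10⁻⁴ mol photons = 0.935.

Φ = 0.935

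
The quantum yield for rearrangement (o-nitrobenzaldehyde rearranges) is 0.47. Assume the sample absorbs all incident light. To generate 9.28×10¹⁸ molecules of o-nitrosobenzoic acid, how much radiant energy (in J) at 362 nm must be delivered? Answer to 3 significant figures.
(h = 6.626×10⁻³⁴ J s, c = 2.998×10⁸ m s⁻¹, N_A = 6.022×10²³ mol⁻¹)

10.8 J

Product: 9.28×10¹⁸ / 6.022×10²³ = 1.541×10⁻⁵ mol.
Photons that must be absorbed: 1.541×10⁻⁵ / 0.47 = 3.279×10⁻⁵ mol.
Photon energy: hc/λ = 5.487×10⁻¹⁹ J; per mole, 3.304×10⁵ J mol⁻¹.
Energy required: 3.279×10⁻⁵ × 3.304×10⁵ = 10.8 J.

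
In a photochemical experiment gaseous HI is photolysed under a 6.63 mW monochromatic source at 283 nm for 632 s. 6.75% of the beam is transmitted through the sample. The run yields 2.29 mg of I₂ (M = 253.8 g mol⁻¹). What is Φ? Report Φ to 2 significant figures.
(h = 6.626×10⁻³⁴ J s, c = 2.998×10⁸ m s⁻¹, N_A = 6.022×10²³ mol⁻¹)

Φ = 0.98

Product: 2.29 mg / 253.8 g mol⁻¹ = 9.023×10⁻⁶ mol.
Photon energy at 283 nm: hc/λ = (6.626×10⁻³⁴)(2.998×10⁸)/(283×10⁻⁹) = 7.019×10⁻¹⁹ J.
Energy delivered: (6.63 mW)(632 s) = 4.190 J.
Photons incident: 4.190 / 7.019×10⁻¹⁹ = 5.970×10¹⁸, i.e. 5.970×10¹⁸/6.022×10²³ = 9.914×10⁻⁶ mol.
Fraction absorbed: 1 − 6.75/100 = 0.9325.
Photons absorbed: 0.9325 × 9.914×10⁻⁶ = 9.245×10⁻⁶ mol.
Φ = 9.023×10⁻⁶ mol / 9.245×10⁻⁶ mol photons = 0.98.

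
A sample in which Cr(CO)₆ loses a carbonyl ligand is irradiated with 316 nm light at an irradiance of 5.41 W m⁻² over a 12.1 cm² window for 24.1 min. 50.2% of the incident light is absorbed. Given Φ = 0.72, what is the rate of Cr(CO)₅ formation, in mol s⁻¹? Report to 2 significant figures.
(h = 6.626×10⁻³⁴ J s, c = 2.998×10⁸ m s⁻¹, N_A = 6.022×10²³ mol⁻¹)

Photon energy at 316 nm: hc/λ = (6.626×10⁻³⁴)(2.998×10⁸)/(316×10⁻⁹) = 6.286×10⁻¹⁹ J.
Energy delivered: (5.41 W m⁻²)(12.1×10⁻⁴ m²)(1446 s) = 9.466 J.
Photons incident: 9.466 / 6.286×10⁻¹⁹ = 1.506×10¹⁹, i.e. 1.506×10¹⁹/6.022×10²³ = 2.501×10⁻⁵ mol.
Photons absorbed: 0.502 × 2.501×10⁻⁵ = 1.256×10⁻⁵ mol.
Product formed: 0.72 × 1.256×10⁻⁵ = 9.043×10⁻⁶ mol.
Rate: 9.043×10⁻⁶ / 1446 s = 6.3×10⁻⁹ mol s⁻¹.

6.3×10⁻⁹ mol s⁻¹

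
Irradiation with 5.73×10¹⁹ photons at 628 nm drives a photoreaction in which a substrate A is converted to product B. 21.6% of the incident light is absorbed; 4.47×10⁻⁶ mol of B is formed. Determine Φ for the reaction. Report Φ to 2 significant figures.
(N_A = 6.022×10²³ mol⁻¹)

Φ = 0.22

Moles of photons: 5.73×10¹⁹ / 6.022×10²³ = 9.515×10⁻⁵ mol.
Photons absorbed: 0.216 × 9.515×10⁻⁵ = 2.055×10⁻⁵ mol.
Φ = 4.47×10⁻⁶ mol / 2.055×10⁻⁵ mol photons = 0.22.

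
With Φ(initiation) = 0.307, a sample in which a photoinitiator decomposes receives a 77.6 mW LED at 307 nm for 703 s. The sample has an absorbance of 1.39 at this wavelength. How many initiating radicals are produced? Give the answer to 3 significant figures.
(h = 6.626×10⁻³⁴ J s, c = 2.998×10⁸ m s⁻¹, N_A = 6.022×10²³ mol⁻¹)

Photon energy at 307 nm: hc/λ = (6.626×10⁻³⁴)(2.998×10⁸)/(307×10⁻⁹) = 6.471×10⁻¹⁹ J.
Energy delivered: (77.6 mW)(703 s) = 54.55 J.
Photons incident: 54.55 / 6.471×10⁻¹⁹ = 8.430×10¹⁹, i.e. 8.430×10¹⁹/6.022×10²³ = 1.400×10⁻⁴ mol.
Fraction absorbed: 1 − 10^(−1.39) = 0.9593.
Photons absorbed: 0.9593 × 1.400×10⁻⁴ = 1.343×10⁻⁴ mol.
Product: Φ × n_abs = 0.307 × 1.343×10⁻⁴ = 4.123×10⁻⁵ mol.
As a count: 4.123×10⁻⁵ × 6.022×10²³ = 2.48×10¹⁹.

2.48×10¹⁹ initiating radicals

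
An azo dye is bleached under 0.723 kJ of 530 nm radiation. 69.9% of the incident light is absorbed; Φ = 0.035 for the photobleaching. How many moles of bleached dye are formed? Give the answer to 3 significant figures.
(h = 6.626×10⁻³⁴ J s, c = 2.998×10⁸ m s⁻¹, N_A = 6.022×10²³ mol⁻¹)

Photon energy at 530 nm: hc/λ = (6.626×10⁻³⁴)(2.998×10⁸)/(530×10⁻⁹) = 3.748×10⁻¹⁹ J.
Incident energy: 0.723 kJ = 723 J.
Photons incident: 723 / 3.748×10⁻¹⁹ = 1.929×10²¹, i.e. 1.929×10²¹/6.022×10²³ = 0.003203 mol.
Photons absorbed: 0.699 × 0.003203 = 0.002239 mol.
Product: Φ × n_abs = 0.035 × 0.002239 = 7.837×10⁻⁵ mol.

7.84×10⁻⁵ mol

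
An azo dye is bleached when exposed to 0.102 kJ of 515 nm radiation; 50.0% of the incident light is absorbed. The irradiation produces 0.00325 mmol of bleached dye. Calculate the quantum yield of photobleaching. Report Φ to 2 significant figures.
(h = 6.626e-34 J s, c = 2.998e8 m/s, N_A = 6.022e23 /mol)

Product: 0.00325 mmol = 3.25e-6 mol.
Photon energy at 515 nm: hc/λ = (6.626e-34)(2.998e8)/(515e-9) = 3.857e-19 J.
Incident energy: 0.102 kJ = 102 J.
Photons incident: 102 / 3.857e-19 = 2.645e20, i.e. 2.645e20/6.022e23 = 4.392e-4 mol.
Photons absorbed: 0.500 × 4.392e-4 = 2.196e-4 mol.
Φ = 3.25e-6 mol / 2.196e-4 mol photons = 0.015.

Φ = 0.015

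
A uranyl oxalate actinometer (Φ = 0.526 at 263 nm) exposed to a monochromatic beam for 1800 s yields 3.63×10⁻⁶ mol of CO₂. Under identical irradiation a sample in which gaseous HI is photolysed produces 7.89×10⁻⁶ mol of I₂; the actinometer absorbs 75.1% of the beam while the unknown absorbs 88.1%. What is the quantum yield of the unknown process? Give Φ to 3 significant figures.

Φ = 0.975

Photons absorbed by the actinometer: 3.63×10⁻⁶ / 0.526 = 6.901×10⁻⁶ mol.
Incident flux: 6.901×10⁻⁶ / 0.751 = 9.189×10⁻⁶ einstein.
Absorbed by unknown: 0.881 × 9.189×10⁻⁶ = 8.096×10⁻⁶ mol.
Φ(unknown) = 7.89×10⁻⁶ / 8.096×10⁻⁶ = 0.975.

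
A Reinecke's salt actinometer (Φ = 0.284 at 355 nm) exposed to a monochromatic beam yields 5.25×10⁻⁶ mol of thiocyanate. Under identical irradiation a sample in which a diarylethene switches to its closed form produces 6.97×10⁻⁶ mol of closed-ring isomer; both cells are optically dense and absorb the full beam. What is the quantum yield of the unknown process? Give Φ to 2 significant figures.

Photons absorbed by the actinometer: 5.25×10⁻⁶ / 0.284 = 1.849×10⁻⁵ mol.
Φ(unknown) = 6.97×10⁻⁶ / 1.849×10⁻⁵ = 0.38.

Φ = 0.38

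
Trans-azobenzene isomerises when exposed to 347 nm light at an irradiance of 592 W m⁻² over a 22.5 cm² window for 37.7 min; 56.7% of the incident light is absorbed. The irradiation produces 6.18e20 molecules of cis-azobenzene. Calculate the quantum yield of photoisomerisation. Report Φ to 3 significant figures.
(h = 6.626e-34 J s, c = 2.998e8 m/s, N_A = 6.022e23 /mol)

Product: 6.18e20 / 6.022e23 = 0.001026 mol.
Photon energy at 347 nm: hc/λ = (6.626e-34)(2.998e8)/(347e-9) = 5.725e-19 J.
Energy delivered: (592 W m⁻²)(22.5e-4 m²)(2262 s) = 3013 J.
Photons incident: 3013 / 5.725e-19 = 5.263e21, i.e. 5.263e21/6.022e23 = 0.008740 mol.
Photons absorbed: 0.567 × 0.008740 = 0.004956 mol.
Φ = 0.001026 mol / 0.004956 mol photons = 0.207.

Φ = 0.207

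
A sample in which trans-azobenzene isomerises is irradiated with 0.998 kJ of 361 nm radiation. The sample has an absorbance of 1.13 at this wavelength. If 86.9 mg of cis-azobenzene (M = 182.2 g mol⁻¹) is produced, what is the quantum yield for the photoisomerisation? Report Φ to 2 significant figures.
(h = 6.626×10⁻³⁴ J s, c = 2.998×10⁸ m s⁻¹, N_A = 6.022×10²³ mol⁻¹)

Product: 86.9 mg / 182.2 g mol⁻¹ = 4.769×10⁻⁴ mol.
Photon energy at 361 nm: hc/λ = (6.626×10⁻³⁴)(2.998×10⁸)/(361×10⁻⁹) = 5.503×10⁻¹⁹ J.
Incident energy: 0.998 kJ = 998 J.
Photons incident: 998 / 5.503×10⁻¹⁹ = 1.814×10²¹, i.e. 1.814×10²¹/6.022×10²³ = 0.003012 mol.
Fraction absorbed: 1 − 10^(−1.13) = 0.9259.
Photons absorbed: 0.9259 × 0.003012 = 0.002789 mol.
Φ = 4.769×10⁻⁴ mol / 0.002789 mol photons = 0.17.

Φ = 0.17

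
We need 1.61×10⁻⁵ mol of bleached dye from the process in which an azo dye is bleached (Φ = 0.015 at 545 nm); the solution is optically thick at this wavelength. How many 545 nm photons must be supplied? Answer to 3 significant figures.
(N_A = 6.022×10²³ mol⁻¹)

6.46×10²⁰ photons

Photons that must be absorbed: 1.61×10⁻⁵ / 0.015 = 0.001073 mol.
Photon count: 0.001073 × 6.022×10²³ = 6.46×10²⁰.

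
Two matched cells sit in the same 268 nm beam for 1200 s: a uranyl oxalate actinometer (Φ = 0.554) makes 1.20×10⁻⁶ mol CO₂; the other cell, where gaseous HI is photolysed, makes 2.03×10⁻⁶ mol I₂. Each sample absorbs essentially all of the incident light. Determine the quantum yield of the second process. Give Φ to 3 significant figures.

Φ = 0.937

Photons absorbed by the actinometer: 1.20×10⁻⁶ / 0.554 = 2.166×10⁻⁶ mol.
Φ(unknown) = 2.03×10⁻⁶ / 2.166×10⁻⁶ = 0.937.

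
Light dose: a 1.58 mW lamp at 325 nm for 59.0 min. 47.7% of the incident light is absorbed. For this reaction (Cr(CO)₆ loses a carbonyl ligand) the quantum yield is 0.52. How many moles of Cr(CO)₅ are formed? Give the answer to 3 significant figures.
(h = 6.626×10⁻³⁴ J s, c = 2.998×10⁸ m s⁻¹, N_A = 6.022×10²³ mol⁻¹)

3.77×10⁻⁶ mol

Photon energy at 325 nm: hc/λ = (6.626×10⁻³⁴)(2.998×10⁸)/(325×10⁻⁹) = 6.112×10⁻¹⁹ J.
Energy delivered: (1.58 mW)(3540 s) = 5.593 J.
Photons incident: 5.593 / 6.112×10⁻¹⁹ = 9.151×10¹⁸, i.e. 9.151×10¹⁸/6.022×10²³ = 1.520×10⁻⁵ mol.
Photons absorbed: 0.477 × 1.520×10⁻⁵ = 7.250×10⁻⁶ mol.
Product: Φ × n_abs = 0.52 × 7.250×10⁻⁶ = 3.770×10⁻⁶ mol.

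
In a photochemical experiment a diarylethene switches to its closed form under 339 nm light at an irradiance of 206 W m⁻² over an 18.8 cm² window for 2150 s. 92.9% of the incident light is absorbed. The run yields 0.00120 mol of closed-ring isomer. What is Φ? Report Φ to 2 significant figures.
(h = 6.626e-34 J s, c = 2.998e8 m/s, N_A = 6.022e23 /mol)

Φ = 0.55

Photon energy at 339 nm: hc/λ = (6.626e-34)(2.998e8)/(339e-9) = 5.860e-19 J.
Energy delivered: (206 W m⁻²)(18.8e-4 m²)(2150 s) = 832.7 J.
Photons incident: 832.7 / 5.860e-19 = 1.421e21, i.e. 1.421e21/6.022e23 = 0.002360 mol.
Photons absorbed: 0.929 × 0.002360 = 0.002192 mol.
Φ = 0.00120 mol / 0.002192 mol photons = 0.55.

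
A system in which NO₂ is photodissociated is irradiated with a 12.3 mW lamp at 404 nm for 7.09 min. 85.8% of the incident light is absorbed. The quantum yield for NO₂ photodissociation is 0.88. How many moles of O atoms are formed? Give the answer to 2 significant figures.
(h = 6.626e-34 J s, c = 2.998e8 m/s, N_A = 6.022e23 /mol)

1.3e-5 mol

Photon energy at 404 nm: hc/λ = (6.626e-34)(2.998e8)/(404e-9) = 4.917e-19 J.
Energy delivered: (12.3 mW)(425.4 s) = 5.232 J.
Photons incident: 5.232 / 4.917e-19 = 1.064e19, i.e. 1.064e19/6.022e23 = 1.767e-5 mol.
Photons absorbed: 0.858 × 1.767e-5 = 1.516e-5 mol.
Product: Φ × n_abs = 0.88 × 1.516e-5 = 1.334e-5 mol.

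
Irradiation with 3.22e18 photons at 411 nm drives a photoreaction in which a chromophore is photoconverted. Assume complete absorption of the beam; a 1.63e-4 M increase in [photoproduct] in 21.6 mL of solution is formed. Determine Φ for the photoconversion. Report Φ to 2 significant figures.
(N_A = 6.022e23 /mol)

Product: (1.63e-4 M)(0.0216 L) = 3.521e-6 mol.
Moles of photons: 3.22e18 / 6.022e23 = 5.347e-6 mol.
Φ = 3.521e-6 mol / 5.347e-6 mol photons = 0.66.

Φ = 0.66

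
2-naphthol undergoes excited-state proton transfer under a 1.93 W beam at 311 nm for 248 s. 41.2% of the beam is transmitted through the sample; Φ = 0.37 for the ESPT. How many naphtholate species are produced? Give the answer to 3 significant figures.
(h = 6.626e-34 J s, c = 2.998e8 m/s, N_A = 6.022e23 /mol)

Photon energy at 311 nm: hc/λ = (6.626e-34)(2.998e8)/(311e-9) = 6.387e-19 J.
Energy delivered: (1.93 W)(248 s) = 478.6 J.
Photons incident: 478.6 / 6.387e-19 = 7.493e20, i.e. 7.493e20/6.022e23 = 0.001244 mol.
Fraction absorbed: 1 − 41.2/100 = 0.5880.
Photons absorbed: 0.5880 × 0.001244 = 7.315e-4 mol.
Product: Φ × n_abs = 0.37 × 7.315e-4 = 2.707e-4 mol.
As a count: 2.707e-4 × 6.022e23 = 1.63e20.

1.63e20 species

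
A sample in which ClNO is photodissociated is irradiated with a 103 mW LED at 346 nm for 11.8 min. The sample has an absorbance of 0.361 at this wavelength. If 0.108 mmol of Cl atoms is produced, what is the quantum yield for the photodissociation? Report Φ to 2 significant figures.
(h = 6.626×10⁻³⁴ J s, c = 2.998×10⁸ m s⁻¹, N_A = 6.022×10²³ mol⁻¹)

Φ = 0.91

Product: 0.108 mmol = 1.08×10⁻⁴ mol.
Photon energy at 346 nm: hc/λ = (6.626×10⁻³⁴)(2.998×10⁸)/(346×10⁻⁹) = 5.741×10⁻¹⁹ J.
Energy delivered: (103 mW)(708 s) = 72.92 J.
Photons incident: 72.92 / 5.741×10⁻¹⁹ = 1.270×10²⁰, i.e. 1.270×10²⁰/6.022×10²³ = 2.109×10⁻⁴ mol.
Fraction absorbed: 1 − 10^(−0.361) = 0.5645.
Photons absorbed: 0.5645 × 2.109×10⁻⁴ = 1.191×10⁻⁴ mol.
Φ = 1.08×10⁻⁴ mol / 1.191×10⁻⁴ mol photons = 0.91.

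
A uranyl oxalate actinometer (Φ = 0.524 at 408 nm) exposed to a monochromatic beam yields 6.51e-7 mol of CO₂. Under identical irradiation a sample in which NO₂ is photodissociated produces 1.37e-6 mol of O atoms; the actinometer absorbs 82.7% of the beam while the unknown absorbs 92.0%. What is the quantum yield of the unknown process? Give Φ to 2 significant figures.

Photons absorbed by the actinometer: 6.51e-7 / 0.524 = 1.242e-6 mol.
Incident flux: 1.242e-6 / 0.827 = 1.502e-6 einstein.
Absorbed by unknown: 0.920 × 1.502e-6 = 1.382e-6 mol.
Φ(unknown) = 1.37e-6 / 1.382e-6 = 0.99.

Φ = 0.99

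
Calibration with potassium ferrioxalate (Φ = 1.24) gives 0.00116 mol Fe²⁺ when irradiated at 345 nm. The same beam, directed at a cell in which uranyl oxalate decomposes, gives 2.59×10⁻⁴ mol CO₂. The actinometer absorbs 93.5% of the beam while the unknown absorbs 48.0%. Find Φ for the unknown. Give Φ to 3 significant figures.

Φ = 0.539

Photons absorbed by the actinometer: 0.00116 / 1.24 = 9.355×10⁻⁴ mol.
Incident flux: 9.355×10⁻⁴ / 0.935 = 0.001001 einstein.
Absorbed by unknown: 0.480 × 0.001001 = 4.805×10⁻⁴ mol.
Φ(unknown) = 2.59×10⁻⁴ / 4.805×10⁻⁴ = 0.539.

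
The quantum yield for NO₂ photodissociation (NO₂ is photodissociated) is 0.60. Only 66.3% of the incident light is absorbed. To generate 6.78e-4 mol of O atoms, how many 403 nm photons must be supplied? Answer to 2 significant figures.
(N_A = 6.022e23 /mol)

Photons that must be absorbed: 6.78e-4 / 0.60 = 0.001130 mol.
Incident photons needed: 0.001130 / 0.663 = 0.001704 mol.
Photon count: 0.001704 × 6.022e23 = 1.0e21.

1.0e21 photons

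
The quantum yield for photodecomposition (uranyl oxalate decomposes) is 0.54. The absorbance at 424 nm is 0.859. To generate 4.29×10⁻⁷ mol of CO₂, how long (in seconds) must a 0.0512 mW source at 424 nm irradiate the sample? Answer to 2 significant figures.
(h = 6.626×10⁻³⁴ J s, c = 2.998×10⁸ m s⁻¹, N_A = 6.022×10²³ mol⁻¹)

Photons that must be absorbed: 4.29×10⁻⁷ / 0.54 = 7.944×10⁻⁷ mol.
Fraction absorbed: 1 − 10^(−0.859) = 0.8616.
Incident photons needed: 7.944×10⁻⁷ / 0.8616 = 9.220×10⁻⁷ mol.
Photon energy: hc/λ = 4.685×10⁻¹⁹ J; per mole, 2.821×10⁵ J mol⁻¹.
Energy required: 9.220×10⁻⁷ × 2.821×10⁵ = 0.2601 J.
Time: 0.2601 J / 5.12e-05 W = 5100 s.

t ≈ 5100 s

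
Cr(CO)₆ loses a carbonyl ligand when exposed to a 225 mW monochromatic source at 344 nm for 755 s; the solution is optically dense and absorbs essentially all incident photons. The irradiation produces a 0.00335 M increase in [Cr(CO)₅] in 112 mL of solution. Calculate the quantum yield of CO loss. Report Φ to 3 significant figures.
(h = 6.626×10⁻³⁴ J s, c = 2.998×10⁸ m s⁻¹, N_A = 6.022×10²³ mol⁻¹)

Φ = 0.768

Product: (0.00335 M)(0.112 L) = 3.752×10⁻⁴ mol.
Photon energy at 344 nm: hc/λ = (6.626×10⁻³⁴)(2.998×10⁸)/(344×10⁻⁹) = 5.775×10⁻¹⁹ J.
Energy delivered: (225 mW)(755 s) = 169.9 J.
Photons incident: 169.9 / 5.775×10⁻¹⁹ = 2.942×10²⁰, i.e. 2.942×10²⁰/6.022×10²³ = 4.885×10⁻⁴ mol.
Φ = 3.752×10⁻⁴ mol / 4.885×10⁻⁴ mol photons = 0.768.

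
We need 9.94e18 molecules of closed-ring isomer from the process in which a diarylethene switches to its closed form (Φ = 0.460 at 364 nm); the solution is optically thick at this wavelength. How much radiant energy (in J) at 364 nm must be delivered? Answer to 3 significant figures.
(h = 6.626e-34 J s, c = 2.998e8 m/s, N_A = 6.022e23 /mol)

Product: 9.94e18 / 6.022e23 = 1.651e-5 mol.
Photons that must be absorbed: 1.651e-5 / 0.460 = 3.589e-5 mol.
Photon energy: hc/λ = 5.457e-19 J; per mole, 3.286e5 J mol⁻¹.
Energy required: 3.589e-5 × 3.286e5 = 11.8 J.

11.8 J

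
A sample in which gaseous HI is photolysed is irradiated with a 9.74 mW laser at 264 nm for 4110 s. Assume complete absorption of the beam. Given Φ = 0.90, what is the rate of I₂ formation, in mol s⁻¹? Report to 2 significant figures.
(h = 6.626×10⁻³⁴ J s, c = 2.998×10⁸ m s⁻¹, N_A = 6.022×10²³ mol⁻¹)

1.9×10⁻⁸ mol s⁻¹

Photon energy at 264 nm: hc/λ = (6.626×10⁻³⁴)(2.998×10⁸)/(264×10⁻⁹) = 7.525×10⁻¹⁹ J.
Energy delivered: (9.74 mW)(4110 s) = 40.03 J.
Photons incident: 40.03 / 7.525×10⁻¹⁹ = 5.320×10¹⁹, i.e. 5.320×10¹⁹/6.022×10²³ = 8.834×10⁻⁵ mol.
Product formed: 0.90 × 8.834×10⁻⁵ = 7.951×10⁻⁵ mol.
Rate: 7.951×10⁻⁵ / 4110 s = 1.9×10⁻⁸ mol s⁻¹.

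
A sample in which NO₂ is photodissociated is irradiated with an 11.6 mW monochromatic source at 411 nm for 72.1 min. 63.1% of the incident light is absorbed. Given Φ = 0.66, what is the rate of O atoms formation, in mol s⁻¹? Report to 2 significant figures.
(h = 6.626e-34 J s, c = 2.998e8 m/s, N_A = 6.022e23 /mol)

1.7e-8 mol s⁻¹

Photon energy at 411 nm: hc/λ = (6.626e-34)(2.998e8)/(411e-9) = 4.833e-19 J.
Energy delivered: (11.6 mW)(4326 s) = 50.18 J.
Photons incident: 50.18 / 4.833e-19 = 1.038e20, i.e. 1.038e20/6.022e23 = 1.724e-4 mol.
Photons absorbed: 0.631 × 1.724e-4 = 1.088e-4 mol.
Product formed: 0.66 × 1.088e-4 = 7.181e-5 mol.
Rate: 7.181e-5 / 4326 s = 1.7e-8 mol s⁻¹.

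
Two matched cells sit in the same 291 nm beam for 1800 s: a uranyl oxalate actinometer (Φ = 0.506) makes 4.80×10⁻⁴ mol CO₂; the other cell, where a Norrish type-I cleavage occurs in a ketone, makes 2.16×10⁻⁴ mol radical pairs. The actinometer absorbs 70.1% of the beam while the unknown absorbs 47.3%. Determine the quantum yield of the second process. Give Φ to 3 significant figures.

Photons absorbed by the actinometer: 4.80×10⁻⁴ / 0.506 = 9.486×10⁻⁴ mol.
Incident flux: 9.486×10⁻⁴ / 0.701 = 0.001353 einstein.
Absorbed by unknown: 0.473 × 0.001353 = 6.400×10⁻⁴ mol.
Φ(unknown) = 2.16×10⁻⁴ / 6.400×10⁻⁴ = 0.337.

Φ = 0.337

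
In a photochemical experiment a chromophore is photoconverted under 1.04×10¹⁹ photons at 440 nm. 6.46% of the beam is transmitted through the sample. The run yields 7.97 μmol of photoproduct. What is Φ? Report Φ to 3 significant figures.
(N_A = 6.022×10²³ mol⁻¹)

Φ = 0.493

Product: 7.97 μmol = 7.97×10⁻⁶ mol.
Moles of photons: 1.04×10¹⁹ / 6.022×10²³ = 1.727×10⁻⁵ mol.
Fraction absorbed: 1 − 6.46/100 = 0.9354.
Photons absorbed: 0.9354 × 1.727×10⁻⁵ = 1.615×10⁻⁵ mol.
Φ = 7.97×10⁻⁶ mol / 1.615×10⁻⁵ mol photons = 0.493.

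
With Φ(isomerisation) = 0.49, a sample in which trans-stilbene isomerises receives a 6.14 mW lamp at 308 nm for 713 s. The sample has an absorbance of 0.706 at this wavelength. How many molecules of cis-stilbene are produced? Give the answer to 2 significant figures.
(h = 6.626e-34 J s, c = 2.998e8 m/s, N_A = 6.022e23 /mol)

Photon energy at 308 nm: hc/λ = (6.626e-34)(2.998e8)/(308e-9) = 6.450e-19 J.
Energy delivered: (6.14 mW)(713 s) = 4.378 J.
Photons incident: 4.378 / 6.450e-19 = 6.788e18, i.e. 6.788e18/6.022e23 = 1.127e-5 mol.
Fraction absorbed: 1 − 10^(−0.706) = 0.8032.
Photons absorbed: 0.8032 × 1.127e-5 = 9.052e-6 mol.
Product: Φ × n_abs = 0.49 × 9.052e-6 = 4.435e-6 mol.
As a count: 4.435e-6 × 6.022e23 = 2.7e18.

2.7e18 molecules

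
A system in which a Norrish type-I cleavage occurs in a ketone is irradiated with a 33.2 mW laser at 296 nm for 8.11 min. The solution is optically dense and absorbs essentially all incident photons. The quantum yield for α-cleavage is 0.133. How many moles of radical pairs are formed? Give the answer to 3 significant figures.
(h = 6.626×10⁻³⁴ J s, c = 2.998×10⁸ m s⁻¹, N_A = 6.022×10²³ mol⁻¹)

5.32×10⁻⁶ mol

Photon energy at 296 nm: hc/λ = (6.626×10⁻³⁴)(2.998×10⁸)/(296×10⁻⁹) = 6.711×10⁻¹⁹ J.
Energy delivered: (33.2 mW)(486.6 s) = 16.16 J.
Photons incident: 16.16 / 6.711×10⁻¹⁹ = 2.408×10¹⁹, i.e. 2.408×10¹⁹/6.022×10²³ = 3.999×10⁻⁵ mol.
Product: Φ × n_abs = 0.133 × 3.999×10⁻⁵ = 5.319×10⁻⁶ mol.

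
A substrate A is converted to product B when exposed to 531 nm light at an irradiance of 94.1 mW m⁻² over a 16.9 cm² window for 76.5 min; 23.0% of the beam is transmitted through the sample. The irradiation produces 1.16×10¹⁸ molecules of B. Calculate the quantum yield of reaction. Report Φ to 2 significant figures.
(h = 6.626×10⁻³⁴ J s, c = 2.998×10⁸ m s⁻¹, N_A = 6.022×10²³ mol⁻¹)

Φ = 0.77

Product: 1.16×10¹⁸ / 6.022×10²³ = 1.926×10⁻⁶ mol.
Photon energy at 531 nm: hc/λ = (6.626×10⁻³⁴)(2.998×10⁸)/(531×10⁻⁹) = 3.741×10⁻¹⁹ J.
Energy delivered: (94.1 mW m⁻²)(16.9×10⁻⁴ m²)(4590 s) = 0.7299 J.
Photons incident: 0.7299 / 3.741×10⁻¹⁹ = 1.951×10¹⁸, i.e. 1.951×10¹⁸/6.022×10²³ = 3.240×10⁻⁶ mol.
Fraction absorbed: 1 − 23.0/100 = 0.7700.
Photons absorbed: 0.7700 × 3.240×10⁻⁶ = 2.495×10⁻⁶ mol.
Φ = 1.926×10⁻⁶ mol / 2.495×10⁻⁶ mol photons = 0.77.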